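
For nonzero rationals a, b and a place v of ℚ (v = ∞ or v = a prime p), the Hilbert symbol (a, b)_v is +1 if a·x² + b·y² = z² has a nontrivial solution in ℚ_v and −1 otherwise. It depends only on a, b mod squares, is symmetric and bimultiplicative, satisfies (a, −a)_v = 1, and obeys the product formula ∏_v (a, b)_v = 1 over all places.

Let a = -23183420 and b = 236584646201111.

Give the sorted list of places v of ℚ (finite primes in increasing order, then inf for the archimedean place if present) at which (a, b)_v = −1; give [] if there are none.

[17, 19]

Mod squares: a ≡ -95, b ≡ 4199. Check v ∈ {∞, 2, 5, 13, 17, 19, 31}.
v=19: a=19^3·(≡2), b=19^3·(≡3) mod 19; (2|19)=-1, (3|19)=-1; (−1)^{3·3·9}·(-1)^3·(-1)^3 = -1.
v=31: a=31^0·(≡23), b=31^4·(≡14) mod 31; (23|31)=-1, (14|31)=+1; (−1)^{0·4·15}·(-1)^4·(+1)^0 = +1.
v=13: a=13^2·(≡9), b=13^3·(≡6) mod 13; (9|13)=+1, (6|13)=-1; (−1)^{2·3·6}·(+1)^3·(-1)^2 = +1.
v=∞: -95 < 0 and 4199 > 0  ⇒  (a,b)_∞ = +1.
v=2: v_2(a)=2, v_2(b)=0; units ≡ 1, 7 (mod 8); ε·ε+αω+βω = 0·1+2·0+0·0 ≡ 0  ⇒  (a,b)_2 = +1.
v=17: a=17^0·(≡7), b=17^1·(≡8) mod 17; (7|17)=-1, (8|17)=+1; (−1)^{0·1·8}·(-1)^1·(+1)^0 = -1.
v=5: a=5^1·(≡1), b=5^0·(≡1) mod 5; (1|5)=+1, (1|5)=+1; (−1)^{1·0·2}·(+1)^0·(+1)^1 = +1.
Ram(-95, 4199) = {17, 19}; no ℚ_17-point on the conic.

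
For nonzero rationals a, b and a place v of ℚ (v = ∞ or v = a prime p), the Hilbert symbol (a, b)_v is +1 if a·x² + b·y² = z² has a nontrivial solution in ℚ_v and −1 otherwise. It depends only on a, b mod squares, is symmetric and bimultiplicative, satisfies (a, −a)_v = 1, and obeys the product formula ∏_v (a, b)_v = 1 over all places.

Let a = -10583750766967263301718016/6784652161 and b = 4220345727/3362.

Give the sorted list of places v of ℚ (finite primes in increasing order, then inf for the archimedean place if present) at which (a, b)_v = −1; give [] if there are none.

[17, 29]

(a, b) ≡ (-29, 1326) mod (ℚ^×)²; places V = {2, 3, 7, 11, 13, 17, 19, 29, 41, ∞}.
(a,b)_19: α=2, u≡5; β=0, v≡13 (mod 19); (5|19)=+1, (13|19)=-1; sign (−1)^0·+1^0·-1^2 = +1.
(a,b)_29: α=5, u≡6; β=4, v≡18 (mod 29); (6|29)=+1, (18|29)=-1; sign (−1)^0·+1^4·-1^5 = -1.
(a,b)_7: α=-4, u≡6; β=0, v≡5 (mod 7); (6|7)=-1, (5|7)=-1; sign (−1)^0·-1^0·-1^-4 = +1.
(a,b)_17: α=2, u≡5; β=1, v≡11 (mod 17); (5|17)=-1, (11|17)=-1; sign (−1)^0·-1^1·-1^2 = -1.
(a,b)_2: α=12, β=-1; u≡3, v≡7 (mod 8); ε(u)ε(v)=1·1, αω(v)=12·0, βω(u)=-1·1; sum ≡ 0  ⇒  +1.
(a,b)_11: α=2, u≡3; β=0, v≡10 (mod 11); (3|11)=+1, (10|11)=-1; sign (−1)^0·+1^0·-1^2 = +1.
(a,b)_41: α=-4, u≡17; β=-2, v≡13 (mod 41); (17|41)=-1, (13|41)=-1; sign (−1)^0·-1^-2·-1^-4 = +1.
(a,b)_∞: sgn(-29)=−, sgn(1326)=+, so +1.
(a,b)_3: α=10, u≡1; β=3, v≡1 (mod 3); (1|3)=+1, (1|3)=+1; sign (−1)^0·+1^3·+1^10 = +1.
(a,b)_13: α=2, u≡10; β=1, v≡8 (mod 13); (10|13)=+1, (8|13)=-1; sign (−1)^0·+1^1·-1^2 = +1.
(-29, 1326 / ℚ) ramifies at {17, 29}: a division algebra.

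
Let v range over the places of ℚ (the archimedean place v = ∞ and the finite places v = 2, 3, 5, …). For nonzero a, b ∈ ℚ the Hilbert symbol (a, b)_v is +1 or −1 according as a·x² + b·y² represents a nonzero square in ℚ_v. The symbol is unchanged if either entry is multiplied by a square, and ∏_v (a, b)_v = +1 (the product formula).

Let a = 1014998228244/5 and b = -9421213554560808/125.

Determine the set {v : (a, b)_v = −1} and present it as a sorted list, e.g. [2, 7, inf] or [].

[3, 5, 13, 17]

Mod squares: a ≡ 6545, b ≡ -4290. Check v ∈ {∞, 2, 3, 5, 7, 11, 13, 17}.
v=3: a=3^4·(≡2), b=3^5·(≡1) mod 3; (2|3)=-1, (1|3)=+1; (−1)^{4·5·1}·(-1)^5·(+1)^4 = -1.
v=5: a=5^-1·(≡4), b=5^-3·(≡2) mod 5; (4|5)=+1, (2|5)=-1; (−1)^{-1·-3·2}·(+1)^-3·(-1)^-1 = -1.
v=11: a=11^1·(≡1), b=11^1·(≡8) mod 11; (1|11)=+1, (8|11)=-1; (−1)^{1·1·5}·(+1)^1·(-1)^1 = +1.
v=∞: 6545 > 0 and -4290 < 0  ⇒  (a,b)_∞ = +1.
v=13: a=13^2·(≡11), b=13^3·(≡2) mod 13; (11|13)=-1, (2|13)=-1; (−1)^{2·3·6}·(-1)^3·(-1)^2 = -1.
v=2: v_2(a)=2, v_2(b)=3; units ≡ 1, 7 (mod 8); ε·ε+αω+βω = 0·1+2·0+3·0 ≡ 0  ⇒  (a,b)_2 = +1.
v=17: a=17^3·(≡7), b=17^4·(≡11) mod 17; (7|17)=-1, (11|17)=-1; (−1)^{3·4·8}·(-1)^4·(-1)^3 = -1.
v=7: a=7^3·(≡4), b=7^4·(≡4) mod 7; (4|7)=+1, (4|7)=+1; (−1)^{3·4·3}·(+1)^4·(+1)^3 = +1.
|Ram(6545, -4290)| = 4, even; anisotropic at {3, 5, 13, 17}.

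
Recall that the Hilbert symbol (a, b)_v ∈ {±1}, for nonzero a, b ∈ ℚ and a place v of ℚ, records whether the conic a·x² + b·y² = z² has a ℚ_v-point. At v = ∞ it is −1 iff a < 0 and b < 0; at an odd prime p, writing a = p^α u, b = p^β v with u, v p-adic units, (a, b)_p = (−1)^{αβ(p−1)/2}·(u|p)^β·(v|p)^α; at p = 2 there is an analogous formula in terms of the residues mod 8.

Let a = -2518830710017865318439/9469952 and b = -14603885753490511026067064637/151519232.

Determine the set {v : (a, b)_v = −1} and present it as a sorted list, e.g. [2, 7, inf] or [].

[2, 7, 29, inf]

Mod squares: a ≡ -37758, b ≡ -186. Check v ∈ {∞, 2, 3, 7, 13, 17, 29, 31}.
v=2: v_2(a)=-15, v_2(b)=-19; units ≡ 1, 3 (mod 8); ε·ε+αω+βω = 0·1+-15·1+-19·0 ≡ 1  ⇒  (a,b)_2 = -1.
v=7: a=7^5·(≡3), b=7^6·(≡5) mod 7; (3|7)=-1, (5|7)=-1; (−1)^{5·6·3}·(-1)^6·(-1)^5 = -1.
v=29: a=29^3·(≡26), b=29^4·(≡27) mod 29; (26|29)=-1, (27|29)=-1; (−1)^{3·4·14}·(-1)^4·(-1)^3 = -1.
v=13: a=13^8·(≡7), b=13^12·(≡10) mod 13; (7|13)=-1, (10|13)=+1; (−1)^{8·12·6}·(-1)^12·(+1)^8 = +1.
v=∞: -37758 < 0 and -186 < 0  ⇒  (a,b)_∞ = -1.
v=31: a=31^1·(≡15), b=31^1·(≡16) mod 31; (15|31)=-1, (16|31)=+1; (−1)^{1·1·15}·(-1)^1·(+1)^1 = +1.
v=17: a=17^-2·(≡9), b=17^-2·(≡9) mod 17; (9|17)=+1, (9|17)=+1; (−1)^{-2·-2·8}·(+1)^-2·(+1)^-2 = +1.
v=3: a=3^5·(≡2), b=3^5·(≡1) mod 3; (2|3)=-1, (1|3)=+1; (−1)^{5·5·1}·(-1)^5·(+1)^5 = +1.
(-37758, -186 / ℚ) ramifies at {2, 7, 29, ∞}: a division algebra.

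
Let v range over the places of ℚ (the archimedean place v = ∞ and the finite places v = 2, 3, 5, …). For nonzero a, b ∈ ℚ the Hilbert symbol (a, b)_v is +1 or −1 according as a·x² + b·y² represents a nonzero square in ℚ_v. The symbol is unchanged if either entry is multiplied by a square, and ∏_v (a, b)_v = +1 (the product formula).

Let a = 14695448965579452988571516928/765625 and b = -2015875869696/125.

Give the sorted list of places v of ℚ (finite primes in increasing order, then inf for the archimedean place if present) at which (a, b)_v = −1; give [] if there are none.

(a, b) ≡ (7163, -95) mod (ℚ^×)²; places V = {2, 3, 5, 7, 13, 19, 29, ∞}.
(a,b)_7: α=-2, u≡2; β=0, v≡3 (mod 7); (2|7)=+1, (3|7)=-1; sign (−1)^0·+1^0·-1^-2 = +1.
(a,b)_3: α=18, u≡2; β=6, v≡1 (mod 3); (2|3)=-1, (1|3)=+1; sign (−1)^0·-1^6·+1^18 = +1.
(a,b)_∞: sgn(7163)=+, sgn(-95)=−, so +1.
(a,b)_5: α=-6, u≡2; β=-3, v≡4 (mod 5); (2|5)=-1, (4|5)=+1; sign (−1)^0·-1^-3·+1^-6 = -1.
(a,b)_19: α=1, u≡4; β=1, v≡8 (mod 19); (4|19)=+1, (8|19)=-1; sign (−1)^1·+1^1·-1^1 = +1.
(a,b)_29: α=5, u≡10; β=2, v≡3 (mod 29); (10|29)=-1, (3|29)=-1; sign (−1)^0·-1^2·-1^5 = -1.
(a,b)_2: α=18, β=10; u≡3, v≡1 (mod 8); ε(u)ε(v)=1·0, αω(v)=18·0, βω(u)=10·1; sum ≡ 0  ⇒  +1.
(a,b)_13: α=5, u≡8; β=2, v≡4 (mod 13); (8|13)=-1, (4|13)=+1; sign (−1)^0·-1^2·+1^5 = +1.
Ram(7163, -95) = {5, 29}; no ℚ_5-point on the conic.

[5, 29]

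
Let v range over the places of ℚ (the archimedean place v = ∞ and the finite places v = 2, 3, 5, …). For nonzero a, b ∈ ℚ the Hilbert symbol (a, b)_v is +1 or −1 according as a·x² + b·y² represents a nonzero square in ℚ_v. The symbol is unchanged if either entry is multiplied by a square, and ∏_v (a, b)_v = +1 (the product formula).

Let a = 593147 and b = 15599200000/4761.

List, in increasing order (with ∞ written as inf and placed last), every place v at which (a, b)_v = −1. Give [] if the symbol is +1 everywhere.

(a, b) ≡ (593147, 97495) mod (ℚ^×)²; places V = {2, 3, 5, 17, 23, 31, 37, 41, ∞}.
(a,b)_41: α=1, u≡35; β=0, v≡22 (mod 41); (35|41)=-1, (22|41)=-1; sign (−1)^0·-1^0·-1^1 = -1.
(a,b)_∞: sgn(593147)=+, sgn(97495)=+, so +1.
(a,b)_37: α=1, u≡10; β=1, v≡29 (mod 37); (10|37)=+1, (29|37)=-1; sign (−1)^0·+1^1·-1^1 = -1.
(a,b)_17: α=1, u≡7; β=1, v≡10 (mod 17); (7|17)=-1, (10|17)=-1; sign (−1)^0·-1^1·-1^1 = +1.
(a,b)_2: α=0, β=8; u≡3, v≡7 (mod 8); ε(u)ε(v)=1·1, αω(v)=0·0, βω(u)=8·1; sum ≡ 1  ⇒  -1.
(a,b)_23: α=1, u≡6; β=-2, v≡5 (mod 23); (6|23)=+1, (5|23)=-1; sign (−1)^0·+1^-2·-1^1 = -1.
(a,b)_31: α=0, u≡24; β=1, v≡7 (mod 31); (24|31)=-1, (7|31)=+1; sign (−1)^0·-1^1·+1^0 = -1.
(a,b)_5: α=0, u≡2; β=5, v≡4 (mod 5); (2|5)=-1, (4|5)=+1; sign (−1)^0·-1^5·+1^0 = -1.
(a,b)_3: α=0, u≡2; β=-2, v≡1 (mod 3); (2|3)=-1, (1|3)=+1; sign (−1)^0·-1^-2·+1^0 = +1.
|Ram(593147, 97495)| = 6, even; anisotropic at {2, 5, 23, 31, 37, 41}.

[2, 5, 23, 31, 37, 41]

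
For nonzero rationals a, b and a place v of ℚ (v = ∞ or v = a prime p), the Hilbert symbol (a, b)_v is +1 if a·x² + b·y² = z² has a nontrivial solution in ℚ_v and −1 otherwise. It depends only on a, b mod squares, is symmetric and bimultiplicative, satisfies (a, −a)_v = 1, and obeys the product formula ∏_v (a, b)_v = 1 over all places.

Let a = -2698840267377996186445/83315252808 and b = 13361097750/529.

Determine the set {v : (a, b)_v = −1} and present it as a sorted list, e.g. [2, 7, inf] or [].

[2, 11]

(a, b) ≡ (-10010, 2310) mod (ℚ^×)²; places V = {2, 3, 5, 7, 11, 13, 17, 23, 29, 31, 37, ∞}.
(a,b)_∞: sgn(-10010)=−, sgn(2310)=+, so +1.
(a,b)_7: α=1, u≡6; β=1, v≡4 (mod 7); (6|7)=-1, (4|7)=+1; sign (−1)^1·-1^1·+1^1 = +1.
(a,b)_31: α=2, u≡30; β=0, v≡19 (mod 31); (30|31)=-1, (19|31)=+1; sign (−1)^0·-1^0·+1^2 = +1.
(a,b)_3: α=-4, u≡1; β=1, v≡2 (mod 3); (1|3)=+1, (2|3)=-1; sign (−1)^0·+1^1·-1^-4 = +1.
(a,b)_17: α=-2, u≡5; β=0, v≡4 (mod 17); (5|17)=-1, (4|17)=+1; sign (−1)^0·-1^0·+1^-2 = +1.
(a,b)_29: α=-2, u≡13; β=0, v≡15 (mod 29); (13|29)=+1, (15|29)=-1; sign (−1)^0·+1^0·-1^-2 = +1.
(a,b)_5: α=1, u≡2; β=3, v≡3 (mod 5); (2|5)=-1, (3|5)=-1; sign (−1)^0·-1^3·-1^1 = +1.
(a,b)_2: α=-3, β=1; u≡3, v≡3 (mod 8); ε(u)ε(v)=1·1, αω(v)=-3·1, βω(u)=1·1; sum ≡ 1  ⇒  -1.
(a,b)_37: α=4, u≡14; β=2, v≡27 (mod 37); (14|37)=-1, (27|37)=+1; sign (−1)^0·-1^2·+1^4 = +1.
(a,b)_13: α=3, u≡10; β=2, v≡9 (mod 13); (10|13)=+1, (9|13)=+1; sign (−1)^0·+1^2·+1^3 = +1.
(a,b)_11: α=7, u≡4; β=1, v≡5 (mod 11); (4|11)=+1, (5|11)=+1; sign (−1)^1·+1^1·+1^7 = -1.
(a,b)_23: α=-2, u≡2; β=-2, v≡11 (mod 23); (2|23)=+1, (11|23)=-1; sign (−1)^0·+1^-2·-1^-2 = +1.
|Ram(-10010, 2310)| = 2, even; anisotropic at {2, 11}.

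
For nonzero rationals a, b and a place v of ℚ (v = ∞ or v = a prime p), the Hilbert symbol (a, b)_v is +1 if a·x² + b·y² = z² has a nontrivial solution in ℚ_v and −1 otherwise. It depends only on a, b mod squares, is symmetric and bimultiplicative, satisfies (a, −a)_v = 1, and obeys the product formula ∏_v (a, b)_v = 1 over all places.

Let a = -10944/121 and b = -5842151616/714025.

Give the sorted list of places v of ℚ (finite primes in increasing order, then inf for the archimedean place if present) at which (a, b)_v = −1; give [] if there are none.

(a, b) ≡ (-19, -38019) mod (ℚ^×)²; places V = {2, 3, 5, 7, 11, 13, 19, 23, 29, ∞}.
(a,b)_19: α=1, u≡10; β=1, v≡2 (mod 19); (10|19)=-1, (2|19)=-1; sign (−1)^1·-1^1·-1^1 = -1.
(a,b)_11: α=-2, u≡1; β=0, v≡10 (mod 11); (1|11)=+1, (10|11)=-1; sign (−1)^0·+1^0·-1^-2 = +1.
(a,b)_∞: sgn(-19)=−, sgn(-38019)=−, so -1.
(a,b)_23: α=0, u≡16; β=1, v≡2 (mod 23); (16|23)=+1, (2|23)=+1; sign (−1)^0·+1^1·+1^0 = +1.
(a,b)_7: α=0, u≡2; β=4, v≡3 (mod 7); (2|7)=+1, (3|7)=-1; sign (−1)^0·+1^4·-1^0 = +1.
(a,b)_13: α=0, u≡7; β=-4, v≡2 (mod 13); (7|13)=-1, (2|13)=-1; sign (−1)^0·-1^-4·-1^0 = +1.
(a,b)_2: α=6, β=6; u≡5, v≡5 (mod 8); ε(u)ε(v)=0·0, αω(v)=6·1, βω(u)=6·1; sum ≡ 0  ⇒  +1.
(a,b)_5: α=0, u≡1; β=-2, v≡4 (mod 5); (1|5)=+1, (4|5)=+1; sign (−1)^0·+1^-2·+1^0 = +1.
(a,b)_3: α=2, u≡2; β=1, v≡2 (mod 3); (2|3)=-1, (2|3)=-1; sign (−1)^0·-1^1·-1^2 = -1.
(a,b)_29: α=0, u≡21; β=1, v≡28 (mod 29); (21|29)=-1, (28|29)=+1; sign (−1)^0·-1^1·+1^0 = -1.
Ram(-19, -38019) = {3, 19, 29, ∞}; no ℚ_3-point on the conic.

[3, 19, 29, inf]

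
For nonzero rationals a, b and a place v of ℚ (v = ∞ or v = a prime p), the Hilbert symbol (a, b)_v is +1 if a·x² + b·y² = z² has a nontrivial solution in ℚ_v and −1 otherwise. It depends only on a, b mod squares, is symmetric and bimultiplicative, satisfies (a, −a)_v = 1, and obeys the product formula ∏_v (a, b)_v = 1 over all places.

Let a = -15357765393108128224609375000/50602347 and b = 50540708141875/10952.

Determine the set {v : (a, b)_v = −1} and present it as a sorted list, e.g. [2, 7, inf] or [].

(a, b) ≡ (-114114, 104006) mod (ℚ^×)²; places V = {2, 3, 5, 7, 11, 13, 17, 19, 23, 29, 37, 43, ∞}.
(a,b)_7: α=3, u≡2; β=1, v≡1 (mod 7); (2|7)=+1, (1|7)=+1; sign (−1)^1·+1^1·+1^3 = -1.
(a,b)_∞: sgn(-114114)=−, sgn(104006)=+, so +1.
(a,b)_23: α=4, u≡8; β=1, v≡14 (mod 23); (8|23)=+1, (14|23)=-1; sign (−1)^0·+1^1·-1^4 = +1.
(a,b)_11: α=1, u≡2; β=0, v≡4 (mod 11); (2|11)=-1, (4|11)=+1; sign (−1)^0·-1^0·+1^1 = +1.
(a,b)_13: α=1, u≡1; β=0, v≡7 (mod 13); (1|13)=+1, (7|13)=-1; sign (−1)^0·+1^0·-1^1 = -1.
(a,b)_17: α=4, u≡14; β=1, v≡2 (mod 17); (14|17)=-1, (2|17)=+1; sign (−1)^0·-1^1·+1^4 = -1.
(a,b)_3: α=-3, u≡2; β=0, v≡2 (mod 3); (2|3)=-1, (2|3)=-1; sign (−1)^0·-1^0·-1^-3 = -1.
(a,b)_19: α=3, u≡6; β=1, v≡2 (mod 19); (6|19)=+1, (2|19)=-1; sign (−1)^1·+1^1·-1^3 = +1.
(a,b)_5: α=12, u≡1; β=4, v≡1 (mod 5); (1|5)=+1, (1|5)=+1; sign (−1)^0·+1^4·+1^12 = +1.
(a,b)_2: α=3, β=-3; u≡7, v≡3 (mod 8); ε(u)ε(v)=1·1, αω(v)=3·1, βω(u)=-3·0; sum ≡ 0  ⇒  +1.
(a,b)_29: α=0, u≡23; β=2, v≡15 (mod 29); (23|29)=+1, (15|29)=-1; sign (−1)^0·+1^2·-1^0 = +1.
(a,b)_37: α=-4, u≡31; β=-2, v≡21 (mod 37); (31|37)=-1, (21|37)=+1; sign (−1)^0·-1^-2·+1^-4 = +1.
(a,b)_43: α=0, u≡12; β=2, v≡2 (mod 43); (12|43)=-1, (2|43)=-1; sign (−1)^0·-1^2·-1^0 = +1.
(-114114, 104006 / ℚ) ramifies at {3, 7, 13, 17}: a division algebra.

[3, 7, 13, 17]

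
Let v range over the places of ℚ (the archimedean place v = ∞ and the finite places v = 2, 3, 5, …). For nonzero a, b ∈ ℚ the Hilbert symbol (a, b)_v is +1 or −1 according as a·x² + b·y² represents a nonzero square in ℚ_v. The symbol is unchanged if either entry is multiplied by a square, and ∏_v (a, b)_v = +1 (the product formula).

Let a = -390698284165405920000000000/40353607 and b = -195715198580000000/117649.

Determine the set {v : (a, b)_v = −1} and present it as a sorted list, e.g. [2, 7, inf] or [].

[2, 11, 17, inf]

(a, b) ≡ (-1309, -5) mod (ℚ^×)²; places V = {2, 3, 5, 7, 11, 17, 23, ∞}.
(a,b)_3: α=6, u≡2; β=0, v≡1 (mod 3); (2|3)=-1, (1|3)=+1; sign (−1)^0·-1^0·+1^6 = +1.
(a,b)_∞: sgn(-1309)=−, sgn(-5)=−, so -1.
(a,b)_11: α=3, u≡8; β=2, v≡7 (mod 11); (8|11)=-1, (7|11)=-1; sign (−1)^0·-1^2·-1^3 = -1.
(a,b)_5: α=10, u≡1; β=7, v≡4 (mod 5); (1|5)=+1, (4|5)=+1; sign (−1)^0·+1^7·+1^10 = +1.
(a,b)_7: α=-9, u≡4; β=-6, v≡1 (mod 7); (4|7)=+1, (1|7)=+1; sign (−1)^0·+1^-6·+1^-9 = +1.
(a,b)_23: α=6, u≡16; β=4, v≡6 (mod 23); (16|23)=+1, (6|23)=+1; sign (−1)^0·+1^4·+1^6 = +1.
(a,b)_2: α=14, β=8; u≡3, v≡3 (mod 8); ε(u)ε(v)=1·1, αω(v)=14·1, βω(u)=8·1; sum ≡ 1  ⇒  -1.
(a,b)_17: α=1, u≡1; β=2, v≡10 (mod 17); (1|17)=+1, (10|17)=-1; sign (−1)^0·+1^2·-1^1 = -1.
(-1309, -5 / ℚ) ramifies at {2, 11, 17, ∞}: a division algebra.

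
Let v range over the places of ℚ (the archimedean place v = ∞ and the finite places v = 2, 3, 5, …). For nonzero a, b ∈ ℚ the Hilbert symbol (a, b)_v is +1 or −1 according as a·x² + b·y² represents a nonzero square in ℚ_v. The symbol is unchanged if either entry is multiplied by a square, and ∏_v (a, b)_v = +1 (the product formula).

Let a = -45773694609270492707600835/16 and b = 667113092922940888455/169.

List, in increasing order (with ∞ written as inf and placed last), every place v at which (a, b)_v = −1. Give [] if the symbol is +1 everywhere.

[3, 5, 11, 23, 31, 43]

Mod squares: a ≡ -1387193115, b ≡ 588455. Check v ∈ {∞, 2, 3, 5, 7, 11, 13, 17, 19, 23, 31, 43, 53}.
v=19: a=19^2·(≡9), b=19^0·(≡9) mod 19; (9|19)=+1, (9|19)=+1; (−1)^{2·0·9}·(+1)^0·(+1)^2 = +1.
v=43: a=43^1·(≡1), b=43^1·(≡6) mod 43; (1|43)=+1, (6|43)=+1; (−1)^{1·1·21}·(+1)^1·(+1)^1 = -1.
v=7: a=7^1·(≡5), b=7^1·(≡2) mod 7; (5|7)=-1, (2|7)=+1; (−1)^{1·1·3}·(-1)^1·(+1)^1 = +1.
v=23: a=23^4·(≡17), b=23^3·(≡2) mod 23; (17|23)=-1, (2|23)=+1; (−1)^{4·3·11}·(-1)^3·(+1)^4 = -1.
v=53: a=53^3·(≡34), b=53^2·(≡15) mod 53; (34|53)=-1, (15|53)=+1; (−1)^{3·2·26}·(-1)^2·(+1)^3 = +1.
v=∞: -1387193115 < 0 and 588455 > 0  ⇒  (a,b)_∞ = +1.
v=3: a=3^1·(≡2), b=3^8·(≡2) mod 3; (2|3)=-1, (2|3)=-1; (−1)^{1·8·1}·(-1)^8·(-1)^1 = -1.
v=11: a=11^3·(≡9), b=11^2·(≡2) mod 11; (9|11)=+1, (2|11)=-1; (−1)^{3·2·5}·(+1)^2·(-1)^3 = -1.
v=5: a=5^1·(≡3), b=5^1·(≡4) mod 5; (3|5)=-1, (4|5)=+1; (−1)^{1·1·2}·(-1)^1·(+1)^1 = -1.
v=2: v_2(a)=-4, v_2(b)=0; units ≡ 5, 7 (mod 8); ε·ε+αω+βω = 0·1+-4·0+0·1 ≡ 0  ⇒  (a,b)_2 = +1.
v=13: a=13^0·(≡9), b=13^-2·(≡10) mod 13; (9|13)=+1, (10|13)=+1; (−1)^{0·-2·6}·(+1)^-2·(+1)^0 = +1.
v=31: a=31^3·(≡5), b=31^2·(≡13) mod 31; (5|31)=+1, (13|31)=-1; (−1)^{3·2·15}·(+1)^2·(-1)^3 = -1.
v=17: a=17^1·(≡5), b=17^1·(≡7) mod 17; (5|17)=-1, (7|17)=-1; (−1)^{1·1·8}·(-1)^1·(-1)^1 = +1.
|Ram(-1387193115, 588455)| = 6, even; anisotropic at {3, 5, 11, 23, 31, 43}.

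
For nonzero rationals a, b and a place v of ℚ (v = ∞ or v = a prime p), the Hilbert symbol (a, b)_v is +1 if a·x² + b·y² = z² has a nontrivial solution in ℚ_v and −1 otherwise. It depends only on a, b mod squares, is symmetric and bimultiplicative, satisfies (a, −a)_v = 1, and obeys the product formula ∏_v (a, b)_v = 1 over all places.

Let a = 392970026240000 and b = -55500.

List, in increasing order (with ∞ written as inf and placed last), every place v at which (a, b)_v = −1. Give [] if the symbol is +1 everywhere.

Mod squares: a ≡ 448514, b ≡ -555. Check v ∈ {∞, 2, 3, 5, 11, 19, 29, 37}.
v=5: a=5^4·(≡4), b=5^3·(≡1) mod 5; (4|5)=+1, (1|5)=+1; (−1)^{4·3·2}·(+1)^3·(+1)^4 = +1.
v=2: v_2(a)=11, v_2(b)=2; units ≡ 1, 5 (mod 8); ε·ε+αω+βω = 0·0+11·1+2·0 ≡ 1  ⇒  (a,b)_2 = -1.
v=∞: 448514 > 0 and -555 < 0  ⇒  (a,b)_∞ = +1.
v=29: a=29^1·(≡4), b=29^0·(≡6) mod 29; (4|29)=+1, (6|29)=+1; (−1)^{1·0·14}·(+1)^0·(+1)^1 = +1.
v=11: a=11^1·(≡8), b=11^0·(≡6) mod 11; (8|11)=-1, (6|11)=-1; (−1)^{1·0·5}·(-1)^0·(-1)^1 = -1.
v=37: a=37^3·(≡31), b=37^1·(≡17) mod 37; (31|37)=-1, (17|37)=-1; (−1)^{3·1·18}·(-1)^1·(-1)^3 = +1.
v=19: a=19^1·(≡13), b=19^0·(≡18) mod 19; (13|19)=-1, (18|19)=-1; (−1)^{1·0·9}·(-1)^0·(-1)^1 = -1.
v=3: a=3^0·(≡2), b=3^1·(≡1) mod 3; (2|3)=-1, (1|3)=+1; (−1)^{0·1·1}·(-1)^1·(+1)^0 = -1.
(448514, -555 / ℚ) ramifies at {2, 3, 11, 19}: a division algebra.

[2, 3, 11, 19]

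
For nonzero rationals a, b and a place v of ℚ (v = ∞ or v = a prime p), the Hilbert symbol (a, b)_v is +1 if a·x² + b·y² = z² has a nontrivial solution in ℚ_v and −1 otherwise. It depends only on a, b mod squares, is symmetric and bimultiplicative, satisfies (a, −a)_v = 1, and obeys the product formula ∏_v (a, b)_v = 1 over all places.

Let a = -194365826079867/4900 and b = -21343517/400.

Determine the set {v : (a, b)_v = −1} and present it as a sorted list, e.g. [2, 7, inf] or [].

[23, 29, 41, inf]

Mod squares: a ≡ -835867, b ≡ -437. Check v ∈ {∞, 2, 3, 5, 7, 13, 17, 19, 23, 29, 37, 41}.
v=29: a=29^1·(≡12), b=29^0·(≡21) mod 29; (12|29)=-1, (21|29)=-1; (−1)^{1·0·14}·(-1)^0·(-1)^1 = -1.
v=17: a=17^2·(≡7), b=17^2·(≡7) mod 17; (7|17)=-1, (7|17)=-1; (−1)^{2·2·8}·(-1)^2·(-1)^2 = +1.
v=5: a=5^-2·(≡3), b=5^-2·(≡3) mod 5; (3|5)=-1, (3|5)=-1; (−1)^{-2·-2·2}·(-1)^-2·(-1)^-2 = +1.
v=13: a=13^2·(≡2), b=13^2·(≡8) mod 13; (2|13)=-1, (8|13)=-1; (−1)^{2·2·6}·(-1)^2·(-1)^2 = +1.
v=∞: -835867 < 0 and -437 < 0  ⇒  (a,b)_∞ = -1.
v=23: a=23^2·(≡7), b=23^1·(≡13) mod 23; (7|23)=-1, (13|23)=+1; (−1)^{2·1·11}·(-1)^1·(+1)^2 = -1.
v=3: a=3^2·(≡2), b=3^0·(≡1) mod 3; (2|3)=-1, (1|3)=+1; (−1)^{2·0·1}·(-1)^0·(+1)^2 = +1.
v=41: a=41^1·(≡25), b=41^0·(≡27) mod 41; (25|41)=+1, (27|41)=-1; (−1)^{1·0·20}·(+1)^0·(-1)^1 = -1.
v=37: a=37^1·(≡25), b=37^0·(≡36) mod 37; (25|37)=+1, (36|37)=+1; (−1)^{1·0·18}·(+1)^0·(+1)^1 = +1.
v=19: a=19^1·(≡9), b=19^1·(≡13) mod 19; (9|19)=+1, (13|19)=-1; (−1)^{1·1·9}·(+1)^1·(-1)^1 = +1.
v=2: v_2(a)=-2, v_2(b)=-4; units ≡ 5, 3 (mod 8); ε·ε+αω+βω = 0·1+-2·1+-4·1 ≡ 0  ⇒  (a,b)_2 = +1.
v=7: a=7^-2·(≡3), b=7^0·(≡1) mod 7; (3|7)=-1, (1|7)=+1; (−1)^{-2·0·3}·(-1)^0·(+1)^-2 = +1.
|Ram(-835867, -437)| = 4, even; anisotropic at {23, 29, 41, ∞}.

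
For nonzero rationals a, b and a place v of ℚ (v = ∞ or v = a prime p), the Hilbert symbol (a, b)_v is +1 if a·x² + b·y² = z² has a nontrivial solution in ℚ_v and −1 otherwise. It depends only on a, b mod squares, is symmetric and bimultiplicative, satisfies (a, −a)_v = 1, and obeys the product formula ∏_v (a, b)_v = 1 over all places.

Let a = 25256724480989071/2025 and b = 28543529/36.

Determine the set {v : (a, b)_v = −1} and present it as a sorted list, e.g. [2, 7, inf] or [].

[19, 31]

Mod squares: a ≡ 31, b ≡ 582521. Check v ∈ {∞, 2, 3, 5, 7, 19, 23, 31, 43}.
v=3: a=3^-4·(≡1), b=3^-2·(≡2) mod 3; (1|3)=+1, (2|3)=-1; (−1)^{-4·-2·1}·(+1)^-2·(-1)^-4 = +1.
v=2: v_2(a)=0, v_2(b)=-2; units ≡ 7, 1 (mod 8); ε·ε+αω+βω = 1·0+0·0+-2·0 ≡ 0  ⇒  (a,b)_2 = +1.
v=5: a=5^-2·(≡1), b=5^0·(≡4) mod 5; (1|5)=+1, (4|5)=+1; (−1)^{-2·0·2}·(+1)^0·(+1)^-2 = +1.
v=∞: 31 > 0 and 582521 > 0  ⇒  (a,b)_∞ = +1.
v=31: a=31^3·(≡4), b=31^1·(≡18) mod 31; (4|31)=+1, (18|31)=+1; (−1)^{3·1·15}·(+1)^1·(+1)^3 = -1.
v=43: a=43^2·(≡41), b=43^1·(≡29) mod 43; (41|43)=+1, (29|43)=-1; (−1)^{2·1·21}·(+1)^1·(-1)^2 = +1.
v=19: a=19^2·(≡8), b=19^1·(≡10) mod 19; (8|19)=-1, (10|19)=-1; (−1)^{2·1·9}·(-1)^1·(-1)^2 = -1.
v=23: a=23^2·(≡2), b=23^1·(≡8) mod 23; (2|23)=+1, (8|23)=+1; (−1)^{2·1·11}·(+1)^1·(+1)^2 = +1.
v=7: a=7^4·(≡6), b=7^2·(≡2) mod 7; (6|7)=-1, (2|7)=+1; (−1)^{4·2·3}·(-1)^2·(+1)^4 = +1.
(31, 582521 / ℚ) ramifies at {19, 31}: a division algebra.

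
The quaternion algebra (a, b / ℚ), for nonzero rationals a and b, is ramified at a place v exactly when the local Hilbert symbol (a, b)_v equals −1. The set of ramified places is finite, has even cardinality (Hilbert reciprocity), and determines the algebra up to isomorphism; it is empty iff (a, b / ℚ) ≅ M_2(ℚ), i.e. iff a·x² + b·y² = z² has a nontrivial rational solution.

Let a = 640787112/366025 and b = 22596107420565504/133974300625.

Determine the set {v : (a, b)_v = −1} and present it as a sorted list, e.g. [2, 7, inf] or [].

(a, b) ≡ (42, 31) mod (ℚ^×)²; places V = {2, 3, 5, 7, 11, 31, ∞}.
(a,b)_2: α=3, β=18; u≡5, v≡7 (mod 8); ε(u)ε(v)=0·1, αω(v)=3·0, βω(u)=18·1; sum ≡ 0  ⇒  +1.
(a,b)_7: α=3, u≡5; β=2, v≡6 (mod 7); (5|7)=-1, (6|7)=-1; sign (−1)^0·-1^2·-1^3 = -1.
(a,b)_31: α=2, u≡21; β=3, v≡2 (mod 31); (21|31)=-1, (2|31)=+1; sign (−1)^0·-1^3·+1^2 = -1.
(a,b)_3: α=5, u≡2; β=10, v≡1 (mod 3); (2|3)=-1, (1|3)=+1; sign (−1)^0·-1^10·+1^5 = +1.
(a,b)_11: α=-4, u≡3; β=-8, v≡5 (mod 11); (3|11)=+1, (5|11)=+1; sign (−1)^0·+1^-8·+1^-4 = +1.
(a,b)_∞: sgn(42)=+, sgn(31)=+, so +1.
(a,b)_5: α=-2, u≡2; β=-4, v≡4 (mod 5); (2|5)=-1, (4|5)=+1; sign (−1)^0·-1^-4·+1^-2 = +1.
|Ram(42, 31)| = 2, even; anisotropic at {7, 31}.

[7, 31]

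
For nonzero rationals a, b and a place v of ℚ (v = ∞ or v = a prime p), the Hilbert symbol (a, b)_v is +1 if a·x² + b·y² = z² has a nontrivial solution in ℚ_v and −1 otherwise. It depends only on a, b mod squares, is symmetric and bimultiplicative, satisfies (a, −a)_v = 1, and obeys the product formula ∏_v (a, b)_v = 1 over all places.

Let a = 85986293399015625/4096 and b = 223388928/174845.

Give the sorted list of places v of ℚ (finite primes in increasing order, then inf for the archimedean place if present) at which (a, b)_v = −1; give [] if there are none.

[5, 7, 19, 23]

Mod squares: a ≡ 3840793, b ≡ 665. Check v ∈ {∞, 2, 3, 5, 7, 11, 17, 19, 23, 47}.
v=5: a=5^6·(≡2), b=5^-1·(≡2) mod 5; (2|5)=-1, (2|5)=-1; (−1)^{6·-1·2}·(-1)^-1·(-1)^6 = -1.
v=11: a=11^1·(≡5), b=11^-2·(≡1) mod 11; (5|11)=+1, (1|11)=+1; (−1)^{1·-2·5}·(+1)^-2·(+1)^1 = +1.
v=2: v_2(a)=-12, v_2(b)=8; units ≡ 1, 1 (mod 8); ε·ε+αω+βω = 0·0+-12·0+8·0 ≡ 0  ⇒  (a,b)_2 = +1.
v=47: a=47^1·(≡23), b=47^0·(≡18) mod 47; (23|47)=-1, (18|47)=+1; (−1)^{1·0·23}·(-1)^0·(+1)^1 = +1.
v=∞: 3840793 > 0 and 665 > 0  ⇒  (a,b)_∞ = +1.
v=23: a=23^1·(≡21), b=23^0·(≡21) mod 23; (21|23)=-1, (21|23)=-1; (−1)^{1·0·11}·(-1)^0·(-1)^1 = -1.
v=7: a=7^2·(≡3), b=7^1·(≡2) mod 7; (3|7)=-1, (2|7)=+1; (−1)^{2·1·3}·(-1)^1·(+1)^2 = -1.
v=19: a=19^3·(≡1), b=19^1·(≡16) mod 19; (1|19)=+1, (16|19)=+1; (−1)^{3·1·9}·(+1)^1·(+1)^3 = -1.
v=3: a=3^4·(≡1), b=3^8·(≡2) mod 3; (1|3)=+1, (2|3)=-1; (−1)^{4·8·1}·(+1)^8·(-1)^4 = +1.
v=17: a=17^1·(≡13), b=17^-2·(≡2) mod 17; (13|17)=+1, (2|17)=+1; (−1)^{1·-2·8}·(+1)^-2·(+1)^1 = +1.
(3840793, 665 / ℚ) ramifies at {5, 7, 19, 23}: a division algebra.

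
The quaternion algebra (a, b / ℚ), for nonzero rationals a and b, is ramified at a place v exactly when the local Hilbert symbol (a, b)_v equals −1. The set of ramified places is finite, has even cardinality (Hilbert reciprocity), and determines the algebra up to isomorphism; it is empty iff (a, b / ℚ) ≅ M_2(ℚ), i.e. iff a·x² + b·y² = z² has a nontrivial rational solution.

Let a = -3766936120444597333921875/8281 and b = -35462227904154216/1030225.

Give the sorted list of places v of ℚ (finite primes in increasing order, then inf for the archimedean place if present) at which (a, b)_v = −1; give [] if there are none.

(a, b) ≡ (-177859, -74) mod (ℚ^×)²; places V = {2, 3, 5, 7, 11, 13, 19, 23, 29, 37, ∞}.
(a,b)_∞: sgn(-177859)=−, sgn(-74)=−, so -1.
(a,b)_37: α=3, u≡26; β=1, v≡17 (mod 37); (26|37)=+1, (17|37)=-1; sign (−1)^0·+1^1·-1^3 = -1.
(a,b)_19: α=3, u≡17; β=2, v≡12 (mod 19); (17|19)=+1, (12|19)=-1; sign (−1)^0·+1^2·-1^3 = -1.
(a,b)_11: α=3, u≡1; β=4, v≡4 (mod 11); (1|11)=+1, (4|11)=+1; sign (−1)^0·+1^4·+1^3 = +1.
(a,b)_5: α=6, u≡4; β=-2, v≡1 (mod 5); (4|5)=+1, (1|5)=+1; sign (−1)^0·+1^-2·+1^6 = +1.
(a,b)_23: α=5, u≡6; β=4, v≡4 (mod 23); (6|23)=+1, (4|23)=+1; sign (−1)^0·+1^4·+1^5 = +1.
(a,b)_2: α=0, β=3; u≡5, v≡3 (mod 8); ε(u)ε(v)=0·1, αω(v)=0·1, βω(u)=3·1; sum ≡ 1  ⇒  -1.
(a,b)_29: α=0, u≡19; β=-2, v≡4 (mod 29); (19|29)=-1, (4|29)=+1; sign (−1)^0·-1^-2·+1^0 = +1.
(a,b)_13: α=-2, u≡6; β=0, v≡4 (mod 13); (6|13)=-1, (4|13)=+1; sign (−1)^0·-1^0·+1^-2 = +1.
(a,b)_3: α=4, u≡2; β=4, v≡1 (mod 3); (2|3)=-1, (1|3)=+1; sign (−1)^0·-1^4·+1^4 = +1.
(a,b)_7: α=-2, u≡2; β=-2, v≡6 (mod 7); (2|7)=+1, (6|7)=-1; sign (−1)^0·+1^-2·-1^-2 = +1.
Ram(-177859, -74) = {2, 19, 37, ∞}; no ℚ_2-point on the conic.

[2, 19, 37, inf]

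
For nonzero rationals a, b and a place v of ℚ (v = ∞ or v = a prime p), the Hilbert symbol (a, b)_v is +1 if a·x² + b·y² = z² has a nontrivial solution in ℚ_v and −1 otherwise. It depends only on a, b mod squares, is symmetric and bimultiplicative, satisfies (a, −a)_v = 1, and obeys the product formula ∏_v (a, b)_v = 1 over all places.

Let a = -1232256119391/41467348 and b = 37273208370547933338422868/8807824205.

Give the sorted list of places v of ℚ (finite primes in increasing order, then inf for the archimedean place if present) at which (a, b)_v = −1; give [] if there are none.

[5, 7, 13, 23]

(a, b) ≡ (-9867, 370555185) mod (ℚ^×)²; places V = {2, 3, 5, 7, 11, 13, 19, 23, 29, 37, 47, ∞}.
(a,b)_37: α=2, u≡4; β=1, v≡9 (mod 37); (4|37)=+1, (9|37)=+1; sign (−1)^0·+1^1·+1^2 = +1.
(a,b)_23: α=1, u≡12; β=3, v≡18 (mod 23); (12|23)=+1, (18|23)=+1; sign (−1)^1·+1^3·+1^1 = -1.
(a,b)_29: α=0, u≡13; β=1, v≡19 (mod 29); (13|29)=+1, (19|29)=-1; sign (−1)^0·+1^1·-1^0 = +1.
(a,b)_19: α=-2, u≡13; β=-2, v≡5 (mod 19); (13|19)=-1, (5|19)=+1; sign (−1)^0·-1^-2·+1^-2 = +1.
(a,b)_2: α=-2, β=2; u≡5, v≡1 (mod 8); ε(u)ε(v)=0·0, αω(v)=-2·0, βω(u)=2·1; sum ≡ 0  ⇒  +1.
(a,b)_∞: sgn(-9867)=−, sgn(370555185)=+, so +1.
(a,b)_47: α=-2, u≡2; β=-4, v≡46 (mod 47); (2|47)=+1, (46|47)=-1; sign (−1)^0·+1^-4·-1^-2 = +1.
(a,b)_3: α=5, u≡2; β=9, v≡1 (mod 3); (2|3)=-1, (1|3)=+1; sign (−1)^1·-1^9·+1^5 = +1.
(a,b)_5: α=0, u≡3; β=-1, v≡3 (mod 5); (3|5)=-1, (3|5)=-1; sign (−1)^0·-1^-1·-1^0 = -1.
(a,b)_7: α=0, u≡3; β=1, v≡3 (mod 7); (3|7)=-1, (3|7)=-1; sign (−1)^0·-1^1·-1^0 = -1.
(a,b)_13: α=-1, u≡11; β=3, v≡4 (mod 13); (11|13)=-1, (4|13)=+1; sign (−1)^0·-1^3·+1^-1 = -1.
(a,b)_11: α=5, u≡5; β=9, v≡2 (mod 11); (5|11)=+1, (2|11)=-1; sign (−1)^1·+1^9·-1^5 = +1.
(-9867, 370555185 / ℚ) ramifies at {5, 7, 13, 23}: a division algebra.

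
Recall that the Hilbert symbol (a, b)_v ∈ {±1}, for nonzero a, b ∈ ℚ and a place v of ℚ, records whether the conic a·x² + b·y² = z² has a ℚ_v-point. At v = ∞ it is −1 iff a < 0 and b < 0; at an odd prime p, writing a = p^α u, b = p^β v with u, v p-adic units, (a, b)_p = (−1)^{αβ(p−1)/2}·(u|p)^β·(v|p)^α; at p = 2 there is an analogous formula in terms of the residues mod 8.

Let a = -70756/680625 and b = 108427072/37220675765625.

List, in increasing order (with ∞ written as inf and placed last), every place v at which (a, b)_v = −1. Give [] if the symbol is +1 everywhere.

Mod squares: a ≡ -1, b ≡ 13. Check v ∈ {∞, 2, 3, 5, 7, 11, 13, 17, 19, 29}.
v=29: a=29^0·(≡5), b=29^-2·(≡7) mod 29; (5|29)=+1, (7|29)=+1; (−1)^{0·-2·14}·(+1)^-2·(+1)^0 = +1.
v=3: a=3^-2·(≡2), b=3^-4·(≡1) mod 3; (2|3)=-1, (1|3)=+1; (−1)^{-2·-4·1}·(-1)^-4·(+1)^-2 = +1.
v=17: a=17^0·(≡9), b=17^-2·(≡15) mod 17; (9|17)=+1, (15|17)=+1; (−1)^{0·-2·8}·(+1)^-2·(+1)^0 = +1.
v=5: a=5^-4·(≡1), b=5^-6·(≡3) mod 5; (1|5)=+1, (3|5)=-1; (−1)^{-4·-6·2}·(+1)^-6·(-1)^-4 = +1.
v=2: v_2(a)=2, v_2(b)=6; units ≡ 7, 5 (mod 8); ε·ε+αω+βω = 1·0+2·1+6·0 ≡ 0  ⇒  (a,b)_2 = +1.
v=11: a=11^-2·(≡10), b=11^-2·(≡2) mod 11; (10|11)=-1, (2|11)=-1; (−1)^{-2·-2·5}·(-1)^-2·(-1)^-2 = +1.
v=∞: -1 < 0 and 13 > 0  ⇒  (a,b)_∞ = +1.
v=19: a=19^2·(≡10), b=19^4·(≡2) mod 19; (10|19)=-1, (2|19)=-1; (−1)^{2·4·9}·(-1)^4·(-1)^2 = +1.
v=7: a=7^2·(≡5), b=7^0·(≡6) mod 7; (5|7)=-1, (6|7)=-1; (−1)^{2·0·3}·(-1)^0·(-1)^2 = +1.
v=13: a=13^0·(≡12), b=13^1·(≡4) mod 13; (12|13)=+1, (4|13)=+1; (−1)^{0·1·6}·(+1)^1·(+1)^0 = +1.
Ram(a, b) = ∅: the form -1·x² + 13·y² − z² is isotropic over every ℚ_v, so by Hasse–Minkowski it is isotropic over ℚ.

[]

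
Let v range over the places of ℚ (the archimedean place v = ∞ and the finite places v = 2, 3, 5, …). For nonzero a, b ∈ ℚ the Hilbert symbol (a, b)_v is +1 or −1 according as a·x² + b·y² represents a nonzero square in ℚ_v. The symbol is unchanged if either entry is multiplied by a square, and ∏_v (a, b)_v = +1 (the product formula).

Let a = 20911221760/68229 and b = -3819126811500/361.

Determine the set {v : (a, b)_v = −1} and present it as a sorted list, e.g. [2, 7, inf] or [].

(a, b) ≡ (15015, -35) mod (ℚ^×)²; places V = {2, 3, 5, 7, 11, 13, 19, ∞}.
(a,b)_11: α=1, u≡4; β=4, v≡4 (mod 11); (4|11)=+1, (4|11)=+1; sign (−1)^0·+1^4·+1^1 = +1.
(a,b)_19: α=-2, u≡1; β=-2, v≡10 (mod 19); (1|19)=+1, (10|19)=-1; sign (−1)^0·+1^-2·-1^-2 = +1.
(a,b)_3: α=-3, u≡1; β=2, v≡1 (mod 3); (1|3)=+1, (1|3)=+1; sign (−1)^0·+1^2·+1^-3 = +1.
(a,b)_∞: sgn(15015)=+, sgn(-35)=−, so +1.
(a,b)_2: α=10, β=2; u≡7, v≡5 (mod 8); ε(u)ε(v)=1·0, αω(v)=10·1, βω(u)=2·0; sum ≡ 0  ⇒  +1.
(a,b)_7: α=-1, u≡3; β=3, v≡1 (mod 7); (3|7)=-1, (1|7)=+1; sign (−1)^1·-1^3·+1^-1 = +1.
(a,b)_13: α=5, u≡6; β=2, v≡10 (mod 13); (6|13)=-1, (10|13)=+1; sign (−1)^0·-1^2·+1^5 = +1.
(a,b)_5: α=1, u≡3; β=3, v≡3 (mod 5); (3|5)=-1, (3|5)=-1; sign (−1)^0·-1^3·-1^1 = +1.
Ram(a, b) = ∅: the form 15015·x² + -35·y² − z² is isotropic over every ℚ_v, so by Hasse–Minkowski it is isotropic over ℚ.

[]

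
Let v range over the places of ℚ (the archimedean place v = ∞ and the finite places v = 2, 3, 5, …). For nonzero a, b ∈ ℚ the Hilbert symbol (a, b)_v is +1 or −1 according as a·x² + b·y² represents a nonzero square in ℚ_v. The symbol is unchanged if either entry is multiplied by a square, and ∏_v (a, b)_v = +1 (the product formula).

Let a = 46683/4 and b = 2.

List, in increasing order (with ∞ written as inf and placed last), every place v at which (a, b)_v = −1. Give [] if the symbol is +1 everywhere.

Mod squares: a ≡ 5187, b ≡ 2. Check v ∈ {∞, 2, 3, 7, 13, 19}.
v=3: a=3^3·(≡1), b=3^0·(≡2) mod 3; (1|3)=+1, (2|3)=-1; (−1)^{3·0·1}·(+1)^0·(-1)^3 = -1.
v=13: a=13^1·(≡4), b=13^0·(≡2) mod 13; (4|13)=+1, (2|13)=-1; (−1)^{1·0·6}·(+1)^0·(-1)^1 = -1.
v=19: a=19^1·(≡11), b=19^0·(≡2) mod 19; (11|19)=+1, (2|19)=-1; (−1)^{1·0·9}·(+1)^0·(-1)^1 = -1.
v=2: v_2(a)=-2, v_2(b)=1; units ≡ 3, 1 (mod 8); ε·ε+αω+βω = 1·0+-2·0+1·1 ≡ 1  ⇒  (a,b)_2 = -1.
v=∞: 5187 > 0 and 2 > 0  ⇒  (a,b)_∞ = +1.
v=7: a=7^1·(≡3), b=7^0·(≡2) mod 7; (3|7)=-1, (2|7)=+1; (−1)^{1·0·3}·(-1)^0·(+1)^1 = +1.
Ram(5187, 2) = {2, 3, 13, 19}; no ℚ_2-point on the conic.

[2, 3, 13, 19]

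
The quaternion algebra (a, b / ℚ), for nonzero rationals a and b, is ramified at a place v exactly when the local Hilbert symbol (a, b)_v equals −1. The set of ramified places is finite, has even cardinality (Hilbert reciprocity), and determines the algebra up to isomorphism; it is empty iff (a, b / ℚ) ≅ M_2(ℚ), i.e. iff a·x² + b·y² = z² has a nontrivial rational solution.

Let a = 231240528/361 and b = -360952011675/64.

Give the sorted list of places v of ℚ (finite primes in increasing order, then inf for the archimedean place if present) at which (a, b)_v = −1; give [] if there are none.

[3, 23]

(a, b) ≡ (1173, -14467) mod (ℚ^×)²; places V = {2, 3, 5, 17, 19, 23, 37, ∞}.
(a,b)_3: α=3, u≡1; β=6, v≡2 (mod 3); (1|3)=+1, (2|3)=-1; sign (−1)^0·+1^6·-1^3 = -1.
(a,b)_2: α=4, β=-6; u≡5, v≡5 (mod 8); ε(u)ε(v)=0·0, αω(v)=4·1, βω(u)=-6·1; sum ≡ 0  ⇒  +1.
(a,b)_37: α=2, u≡28; β=3, v≡33 (mod 37); (28|37)=+1, (33|37)=+1; sign (−1)^0·+1^3·+1^2 = +1.
(a,b)_5: α=0, u≡3; β=2, v≡2 (mod 5); (3|5)=-1, (2|5)=-1; sign (−1)^0·-1^2·-1^0 = +1.
(a,b)_19: α=-2, u≡2; β=0, v≡9 (mod 19); (2|19)=-1, (9|19)=+1; sign (−1)^0·-1^0·+1^-2 = +1.
(a,b)_17: α=1, u≡1; β=1, v≡15 (mod 17); (1|17)=+1, (15|17)=+1; sign (−1)^0·+1^1·+1^1 = +1.
(a,b)_∞: sgn(1173)=+, sgn(-14467)=−, so +1.
(a,b)_23: α=1, u≡11; β=1, v≡21 (mod 23); (11|23)=-1, (21|23)=-1; sign (−1)^1·-1^1·-1^1 = -1.
|Ram(1173, -14467)| = 2, even; anisotropic at {3, 23}.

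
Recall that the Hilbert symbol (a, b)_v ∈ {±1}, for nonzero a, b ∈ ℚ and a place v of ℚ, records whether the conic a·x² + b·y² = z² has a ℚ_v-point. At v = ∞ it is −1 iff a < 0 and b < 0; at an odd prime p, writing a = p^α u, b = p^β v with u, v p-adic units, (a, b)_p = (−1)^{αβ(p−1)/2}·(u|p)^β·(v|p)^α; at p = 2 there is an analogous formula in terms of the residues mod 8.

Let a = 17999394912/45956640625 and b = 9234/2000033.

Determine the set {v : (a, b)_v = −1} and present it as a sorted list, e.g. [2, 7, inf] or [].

Mod squares: a ≡ 102, b ≡ 1938. Check v ∈ {∞, 2, 3, 5, 7, 17, 19, 41}.
v=7: a=7^-6·(≡4), b=7^-6·(≡5) mod 7; (4|7)=+1, (5|7)=-1; (−1)^{-6·-6·3}·(+1)^-6·(-1)^-6 = +1.
v=∞: 102 > 0 and 1938 > 0  ⇒  (a,b)_∞ = +1.
v=3: a=3^9·(≡1), b=3^5·(≡1) mod 3; (1|3)=+1, (1|3)=+1; (−1)^{9·5·1}·(+1)^5·(+1)^9 = -1.
v=5: a=5^-8·(≡3), b=5^0·(≡3) mod 5; (3|5)=-1, (3|5)=-1; (−1)^{-8·0·2}·(-1)^0·(-1)^-8 = +1.
v=19: a=19^0·(≡11), b=19^1·(≡4) mod 19; (11|19)=+1, (4|19)=+1; (−1)^{0·1·9}·(+1)^1·(+1)^0 = +1.
v=17: a=17^1·(≡7), b=17^-1·(≡6) mod 17; (7|17)=-1, (6|17)=-1; (−1)^{1·-1·8}·(-1)^-1·(-1)^1 = +1.
v=41: a=41^2·(≡10), b=41^0·(≡11) mod 41; (10|41)=+1, (11|41)=-1; (−1)^{2·0·20}·(+1)^0·(-1)^2 = +1.
v=2: v_2(a)=5, v_2(b)=1; units ≡ 3, 1 (mod 8); ε·ε+αω+βω = 1·0+5·0+1·1 ≡ 1  ⇒  (a,b)_2 = -1.
|Ram(102, 1938)| = 2, even; anisotropic at {2, 3}.

[2, 3]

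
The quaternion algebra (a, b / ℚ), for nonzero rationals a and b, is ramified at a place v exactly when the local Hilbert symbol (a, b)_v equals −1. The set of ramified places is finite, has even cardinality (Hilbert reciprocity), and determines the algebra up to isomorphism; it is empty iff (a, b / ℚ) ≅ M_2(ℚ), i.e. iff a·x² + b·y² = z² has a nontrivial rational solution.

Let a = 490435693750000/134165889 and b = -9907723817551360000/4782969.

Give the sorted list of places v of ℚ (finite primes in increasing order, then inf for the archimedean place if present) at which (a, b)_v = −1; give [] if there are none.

(a, b) ≡ (31, -1591) mod (ℚ^×)²; places V = {2, 3, 5, 11, 13, 31, 37, 43, ∞}.
(a,b)_5: α=8, u≡4; β=4, v≡1 (mod 5); (4|5)=+1, (1|5)=+1; sign (−1)^0·+1^4·+1^8 = +1.
(a,b)_∞: sgn(31)=+, sgn(-1591)=−, so +1.
(a,b)_2: α=4, β=12; u≡7, v≡1 (mod 8); ε(u)ε(v)=1·0, αω(v)=4·0, βω(u)=12·0; sum ≡ 0  ⇒  +1.
(a,b)_43: α=2, u≡36; β=3, v≡23 (mod 43); (36|43)=+1, (23|43)=+1; sign (−1)^0·+1^3·+1^2 = +1.
(a,b)_31: α=1, u≡7; β=2, v≡15 (mod 31); (7|31)=+1, (15|31)=-1; sign (−1)^0·+1^2·-1^1 = -1.
(a,b)_13: α=-2, u≡5; β=0, v≡11 (mod 13); (5|13)=-1, (11|13)=-1; sign (−1)^0·-1^0·-1^-2 = +1.
(a,b)_3: α=-8, u≡1; β=-14, v≡2 (mod 3); (1|3)=+1, (2|3)=-1; sign (−1)^0·+1^-14·-1^-8 = +1.
(a,b)_11: α=-2, u≡1; β=0, v≡5 (mod 11); (1|11)=+1, (5|11)=+1; sign (−1)^0·+1^0·+1^-2 = +1.
(a,b)_37: α=2, u≡14; β=3, v≡2 (mod 37); (14|37)=-1, (2|37)=-1; sign (−1)^0·-1^3·-1^2 = -1.
(31, -1591 / ℚ) ramifies at {31, 37}: a division algebra.

[31, 37]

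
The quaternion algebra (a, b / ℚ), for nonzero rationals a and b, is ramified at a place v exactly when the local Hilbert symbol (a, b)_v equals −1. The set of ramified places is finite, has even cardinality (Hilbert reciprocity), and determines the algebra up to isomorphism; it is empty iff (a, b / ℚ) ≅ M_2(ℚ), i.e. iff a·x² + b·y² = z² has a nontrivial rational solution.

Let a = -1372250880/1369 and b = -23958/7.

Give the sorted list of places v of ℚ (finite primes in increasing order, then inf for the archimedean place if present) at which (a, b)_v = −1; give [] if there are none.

[2, 11, 13, inf]

Mod squares: a ≡ -12155, b ≡ -154. Check v ∈ {∞, 2, 3, 5, 7, 11, 13, 17, 37}.
v=2: v_2(a)=8, v_2(b)=1; units ≡ 5, 3 (mod 8); ε·ε+αω+βω = 0·1+8·1+1·1 ≡ 1  ⇒  (a,b)_2 = -1.
v=7: a=7^2·(≡1), b=7^-1·(≡3) mod 7; (1|7)=+1, (3|7)=-1; (−1)^{2·-1·3}·(+1)^-1·(-1)^2 = +1.
v=3: a=3^2·(≡1), b=3^2·(≡2) mod 3; (1|3)=+1, (2|3)=-1; (−1)^{2·2·1}·(+1)^2·(-1)^2 = +1.
v=17: a=17^1·(≡2), b=17^0·(≡9) mod 17; (2|17)=+1, (9|17)=+1; (−1)^{1·0·8}·(+1)^0·(+1)^1 = +1.
v=5: a=5^1·(≡1), b=5^0·(≡1) mod 5; (1|5)=+1, (1|5)=+1; (−1)^{1·0·2}·(+1)^0·(+1)^1 = +1.
v=13: a=13^1·(≡1), b=13^0·(≡2) mod 13; (1|13)=+1, (2|13)=-1; (−1)^{1·0·6}·(+1)^0·(-1)^1 = -1.
v=∞: -12155 < 0 and -154 < 0  ⇒  (a,b)_∞ = -1.
v=37: a=37^-2·(≡14), b=37^0·(≡29) mod 37; (14|37)=-1, (29|37)=-1; (−1)^{-2·0·18}·(-1)^0·(-1)^-2 = +1.
v=11: a=11^1·(≡8), b=11^3·(≡10) mod 11; (8|11)=-1, (10|11)=-1; (−1)^{1·3·5}·(-1)^3·(-1)^1 = -1.
|Ram(-12155, -154)| = 4, even; anisotropic at {2, 11, 13, ∞}.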